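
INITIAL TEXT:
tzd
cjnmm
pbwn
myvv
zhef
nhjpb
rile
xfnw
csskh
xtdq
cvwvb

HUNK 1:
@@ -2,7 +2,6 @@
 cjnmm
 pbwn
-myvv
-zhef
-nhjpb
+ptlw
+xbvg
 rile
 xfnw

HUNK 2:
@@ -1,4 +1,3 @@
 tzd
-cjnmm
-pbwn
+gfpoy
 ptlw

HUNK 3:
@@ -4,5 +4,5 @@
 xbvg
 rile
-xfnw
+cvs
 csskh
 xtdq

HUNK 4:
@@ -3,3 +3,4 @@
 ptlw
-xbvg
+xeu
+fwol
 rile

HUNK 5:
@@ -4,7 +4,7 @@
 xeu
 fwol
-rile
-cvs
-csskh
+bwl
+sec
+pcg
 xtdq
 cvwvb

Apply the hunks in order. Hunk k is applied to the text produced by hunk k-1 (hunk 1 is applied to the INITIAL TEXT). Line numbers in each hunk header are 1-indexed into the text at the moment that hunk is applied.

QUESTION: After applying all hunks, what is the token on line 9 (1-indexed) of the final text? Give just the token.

Answer: xtdq

Derivation:
Hunk 1: at line 2 remove [myvv,zhef,nhjpb] add [ptlw,xbvg] -> 10 lines: tzd cjnmm pbwn ptlw xbvg rile xfnw csskh xtdq cvwvb
Hunk 2: at line 1 remove [cjnmm,pbwn] add [gfpoy] -> 9 lines: tzd gfpoy ptlw xbvg rile xfnw csskh xtdq cvwvb
Hunk 3: at line 4 remove [xfnw] add [cvs] -> 9 lines: tzd gfpoy ptlw xbvg rile cvs csskh xtdq cvwvb
Hunk 4: at line 3 remove [xbvg] add [xeu,fwol] -> 10 lines: tzd gfpoy ptlw xeu fwol rile cvs csskh xtdq cvwvb
Hunk 5: at line 4 remove [rile,cvs,csskh] add [bwl,sec,pcg] -> 10 lines: tzd gfpoy ptlw xeu fwol bwl sec pcg xtdq cvwvb
Final line 9: xtdq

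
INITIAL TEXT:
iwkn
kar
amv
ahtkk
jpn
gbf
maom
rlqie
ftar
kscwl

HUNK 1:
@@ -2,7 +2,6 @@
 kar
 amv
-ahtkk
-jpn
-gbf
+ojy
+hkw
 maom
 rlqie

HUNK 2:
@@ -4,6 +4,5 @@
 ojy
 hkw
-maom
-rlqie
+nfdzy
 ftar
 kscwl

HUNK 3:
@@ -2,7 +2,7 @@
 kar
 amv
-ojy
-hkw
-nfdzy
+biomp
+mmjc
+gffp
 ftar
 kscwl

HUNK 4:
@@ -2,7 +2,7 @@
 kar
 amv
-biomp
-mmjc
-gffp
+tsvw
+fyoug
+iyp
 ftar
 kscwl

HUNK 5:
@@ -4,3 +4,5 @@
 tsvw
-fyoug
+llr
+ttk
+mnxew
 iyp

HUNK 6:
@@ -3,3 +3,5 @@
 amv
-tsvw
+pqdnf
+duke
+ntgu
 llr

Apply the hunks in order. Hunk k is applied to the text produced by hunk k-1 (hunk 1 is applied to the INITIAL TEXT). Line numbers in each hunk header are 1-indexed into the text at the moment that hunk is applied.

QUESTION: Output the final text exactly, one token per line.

Hunk 1: at line 2 remove [ahtkk,jpn,gbf] add [ojy,hkw] -> 9 lines: iwkn kar amv ojy hkw maom rlqie ftar kscwl
Hunk 2: at line 4 remove [maom,rlqie] add [nfdzy] -> 8 lines: iwkn kar amv ojy hkw nfdzy ftar kscwl
Hunk 3: at line 2 remove [ojy,hkw,nfdzy] add [biomp,mmjc,gffp] -> 8 lines: iwkn kar amv biomp mmjc gffp ftar kscwl
Hunk 4: at line 2 remove [biomp,mmjc,gffp] add [tsvw,fyoug,iyp] -> 8 lines: iwkn kar amv tsvw fyoug iyp ftar kscwl
Hunk 5: at line 4 remove [fyoug] add [llr,ttk,mnxew] -> 10 lines: iwkn kar amv tsvw llr ttk mnxew iyp ftar kscwl
Hunk 6: at line 3 remove [tsvw] add [pqdnf,duke,ntgu] -> 12 lines: iwkn kar amv pqdnf duke ntgu llr ttk mnxew iyp ftar kscwl

Answer: iwkn
kar
amv
pqdnf
duke
ntgu
llr
ttk
mnxew
iyp
ftar
kscwl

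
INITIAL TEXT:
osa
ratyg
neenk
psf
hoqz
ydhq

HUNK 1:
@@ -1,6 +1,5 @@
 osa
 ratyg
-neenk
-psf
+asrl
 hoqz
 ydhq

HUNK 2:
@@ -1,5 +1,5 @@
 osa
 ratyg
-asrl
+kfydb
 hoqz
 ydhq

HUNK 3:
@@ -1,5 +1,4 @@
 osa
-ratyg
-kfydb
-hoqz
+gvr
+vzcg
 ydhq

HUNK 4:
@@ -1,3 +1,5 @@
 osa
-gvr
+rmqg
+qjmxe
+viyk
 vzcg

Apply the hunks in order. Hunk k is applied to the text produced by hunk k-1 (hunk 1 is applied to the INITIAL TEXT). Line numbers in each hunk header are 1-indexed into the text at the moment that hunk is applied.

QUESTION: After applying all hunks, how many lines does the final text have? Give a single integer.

Hunk 1: at line 1 remove [neenk,psf] add [asrl] -> 5 lines: osa ratyg asrl hoqz ydhq
Hunk 2: at line 1 remove [asrl] add [kfydb] -> 5 lines: osa ratyg kfydb hoqz ydhq
Hunk 3: at line 1 remove [ratyg,kfydb,hoqz] add [gvr,vzcg] -> 4 lines: osa gvr vzcg ydhq
Hunk 4: at line 1 remove [gvr] add [rmqg,qjmxe,viyk] -> 6 lines: osa rmqg qjmxe viyk vzcg ydhq
Final line count: 6

Answer: 6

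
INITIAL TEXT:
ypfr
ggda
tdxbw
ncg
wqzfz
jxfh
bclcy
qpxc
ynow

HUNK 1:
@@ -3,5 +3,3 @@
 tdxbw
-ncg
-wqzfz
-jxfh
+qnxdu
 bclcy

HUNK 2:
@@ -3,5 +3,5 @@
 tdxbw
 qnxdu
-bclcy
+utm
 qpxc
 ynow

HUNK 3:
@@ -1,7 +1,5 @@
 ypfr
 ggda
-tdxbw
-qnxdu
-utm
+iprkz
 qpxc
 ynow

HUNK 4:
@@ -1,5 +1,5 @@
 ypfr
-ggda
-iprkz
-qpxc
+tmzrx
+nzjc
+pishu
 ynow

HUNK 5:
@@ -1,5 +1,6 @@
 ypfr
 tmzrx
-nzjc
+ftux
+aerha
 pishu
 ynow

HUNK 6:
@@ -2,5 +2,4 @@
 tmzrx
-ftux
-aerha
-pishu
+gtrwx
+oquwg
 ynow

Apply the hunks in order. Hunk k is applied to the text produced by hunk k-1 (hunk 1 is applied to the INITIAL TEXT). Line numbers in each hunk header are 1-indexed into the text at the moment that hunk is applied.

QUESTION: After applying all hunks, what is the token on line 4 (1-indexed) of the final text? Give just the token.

Hunk 1: at line 3 remove [ncg,wqzfz,jxfh] add [qnxdu] -> 7 lines: ypfr ggda tdxbw qnxdu bclcy qpxc ynow
Hunk 2: at line 3 remove [bclcy] add [utm] -> 7 lines: ypfr ggda tdxbw qnxdu utm qpxc ynow
Hunk 3: at line 1 remove [tdxbw,qnxdu,utm] add [iprkz] -> 5 lines: ypfr ggda iprkz qpxc ynow
Hunk 4: at line 1 remove [ggda,iprkz,qpxc] add [tmzrx,nzjc,pishu] -> 5 lines: ypfr tmzrx nzjc pishu ynow
Hunk 5: at line 1 remove [nzjc] add [ftux,aerha] -> 6 lines: ypfr tmzrx ftux aerha pishu ynow
Hunk 6: at line 2 remove [ftux,aerha,pishu] add [gtrwx,oquwg] -> 5 lines: ypfr tmzrx gtrwx oquwg ynow
Final line 4: oquwg

Answer: oquwg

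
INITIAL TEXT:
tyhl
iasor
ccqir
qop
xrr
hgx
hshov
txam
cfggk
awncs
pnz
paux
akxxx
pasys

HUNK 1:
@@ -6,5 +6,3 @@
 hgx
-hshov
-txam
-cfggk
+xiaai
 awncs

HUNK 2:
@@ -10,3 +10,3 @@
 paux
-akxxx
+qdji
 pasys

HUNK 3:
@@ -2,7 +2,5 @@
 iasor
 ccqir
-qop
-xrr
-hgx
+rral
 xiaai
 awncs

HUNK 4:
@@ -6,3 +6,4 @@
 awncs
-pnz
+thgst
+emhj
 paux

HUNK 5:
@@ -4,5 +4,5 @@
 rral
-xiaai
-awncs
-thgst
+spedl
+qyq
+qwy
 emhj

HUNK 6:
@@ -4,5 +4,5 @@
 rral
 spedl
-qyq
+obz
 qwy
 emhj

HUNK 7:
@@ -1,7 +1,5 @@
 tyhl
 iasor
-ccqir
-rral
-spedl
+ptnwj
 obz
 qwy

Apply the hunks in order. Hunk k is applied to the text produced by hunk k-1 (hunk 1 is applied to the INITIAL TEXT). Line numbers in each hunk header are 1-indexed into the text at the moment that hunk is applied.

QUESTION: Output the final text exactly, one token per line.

Hunk 1: at line 6 remove [hshov,txam,cfggk] add [xiaai] -> 12 lines: tyhl iasor ccqir qop xrr hgx xiaai awncs pnz paux akxxx pasys
Hunk 2: at line 10 remove [akxxx] add [qdji] -> 12 lines: tyhl iasor ccqir qop xrr hgx xiaai awncs pnz paux qdji pasys
Hunk 3: at line 2 remove [qop,xrr,hgx] add [rral] -> 10 lines: tyhl iasor ccqir rral xiaai awncs pnz paux qdji pasys
Hunk 4: at line 6 remove [pnz] add [thgst,emhj] -> 11 lines: tyhl iasor ccqir rral xiaai awncs thgst emhj paux qdji pasys
Hunk 5: at line 4 remove [xiaai,awncs,thgst] add [spedl,qyq,qwy] -> 11 lines: tyhl iasor ccqir rral spedl qyq qwy emhj paux qdji pasys
Hunk 6: at line 4 remove [qyq] add [obz] -> 11 lines: tyhl iasor ccqir rral spedl obz qwy emhj paux qdji pasys
Hunk 7: at line 1 remove [ccqir,rral,spedl] add [ptnwj] -> 9 lines: tyhl iasor ptnwj obz qwy emhj paux qdji pasys

Answer: tyhl
iasor
ptnwj
obz
qwy
emhj
paux
qdji
pasys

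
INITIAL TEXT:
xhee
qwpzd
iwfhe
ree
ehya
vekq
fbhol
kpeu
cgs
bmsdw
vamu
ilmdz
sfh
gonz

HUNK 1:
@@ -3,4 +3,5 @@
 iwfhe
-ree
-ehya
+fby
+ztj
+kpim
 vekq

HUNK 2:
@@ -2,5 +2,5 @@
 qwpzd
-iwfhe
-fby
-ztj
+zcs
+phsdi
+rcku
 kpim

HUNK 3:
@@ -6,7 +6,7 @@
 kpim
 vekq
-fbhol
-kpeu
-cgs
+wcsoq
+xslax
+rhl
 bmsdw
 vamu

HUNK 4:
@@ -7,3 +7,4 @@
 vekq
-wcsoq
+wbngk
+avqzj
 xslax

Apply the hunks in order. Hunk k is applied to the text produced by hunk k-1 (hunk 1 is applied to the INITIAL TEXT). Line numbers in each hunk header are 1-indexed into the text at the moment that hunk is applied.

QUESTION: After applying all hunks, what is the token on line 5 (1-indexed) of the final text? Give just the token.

Answer: rcku

Derivation:
Hunk 1: at line 3 remove [ree,ehya] add [fby,ztj,kpim] -> 15 lines: xhee qwpzd iwfhe fby ztj kpim vekq fbhol kpeu cgs bmsdw vamu ilmdz sfh gonz
Hunk 2: at line 2 remove [iwfhe,fby,ztj] add [zcs,phsdi,rcku] -> 15 lines: xhee qwpzd zcs phsdi rcku kpim vekq fbhol kpeu cgs bmsdw vamu ilmdz sfh gonz
Hunk 3: at line 6 remove [fbhol,kpeu,cgs] add [wcsoq,xslax,rhl] -> 15 lines: xhee qwpzd zcs phsdi rcku kpim vekq wcsoq xslax rhl bmsdw vamu ilmdz sfh gonz
Hunk 4: at line 7 remove [wcsoq] add [wbngk,avqzj] -> 16 lines: xhee qwpzd zcs phsdi rcku kpim vekq wbngk avqzj xslax rhl bmsdw vamu ilmdz sfh gonz
Final line 5: rcku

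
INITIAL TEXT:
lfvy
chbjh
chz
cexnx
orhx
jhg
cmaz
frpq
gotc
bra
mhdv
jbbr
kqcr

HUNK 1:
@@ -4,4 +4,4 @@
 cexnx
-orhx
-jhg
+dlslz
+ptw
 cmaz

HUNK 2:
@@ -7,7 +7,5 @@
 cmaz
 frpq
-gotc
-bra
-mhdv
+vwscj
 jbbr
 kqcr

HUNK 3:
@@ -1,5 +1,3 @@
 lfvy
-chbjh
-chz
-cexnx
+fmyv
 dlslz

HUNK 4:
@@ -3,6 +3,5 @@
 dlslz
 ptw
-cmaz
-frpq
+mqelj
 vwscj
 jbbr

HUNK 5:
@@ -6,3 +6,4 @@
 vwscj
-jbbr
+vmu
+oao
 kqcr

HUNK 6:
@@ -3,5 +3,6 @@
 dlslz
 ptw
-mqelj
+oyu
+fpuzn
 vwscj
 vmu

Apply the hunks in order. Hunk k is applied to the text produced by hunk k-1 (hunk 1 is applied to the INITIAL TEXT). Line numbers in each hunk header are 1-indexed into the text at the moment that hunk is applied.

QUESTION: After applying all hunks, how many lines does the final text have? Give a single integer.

Answer: 10

Derivation:
Hunk 1: at line 4 remove [orhx,jhg] add [dlslz,ptw] -> 13 lines: lfvy chbjh chz cexnx dlslz ptw cmaz frpq gotc bra mhdv jbbr kqcr
Hunk 2: at line 7 remove [gotc,bra,mhdv] add [vwscj] -> 11 lines: lfvy chbjh chz cexnx dlslz ptw cmaz frpq vwscj jbbr kqcr
Hunk 3: at line 1 remove [chbjh,chz,cexnx] add [fmyv] -> 9 lines: lfvy fmyv dlslz ptw cmaz frpq vwscj jbbr kqcr
Hunk 4: at line 3 remove [cmaz,frpq] add [mqelj] -> 8 lines: lfvy fmyv dlslz ptw mqelj vwscj jbbr kqcr
Hunk 5: at line 6 remove [jbbr] add [vmu,oao] -> 9 lines: lfvy fmyv dlslz ptw mqelj vwscj vmu oao kqcr
Hunk 6: at line 3 remove [mqelj] add [oyu,fpuzn] -> 10 lines: lfvy fmyv dlslz ptw oyu fpuzn vwscj vmu oao kqcr
Final line count: 10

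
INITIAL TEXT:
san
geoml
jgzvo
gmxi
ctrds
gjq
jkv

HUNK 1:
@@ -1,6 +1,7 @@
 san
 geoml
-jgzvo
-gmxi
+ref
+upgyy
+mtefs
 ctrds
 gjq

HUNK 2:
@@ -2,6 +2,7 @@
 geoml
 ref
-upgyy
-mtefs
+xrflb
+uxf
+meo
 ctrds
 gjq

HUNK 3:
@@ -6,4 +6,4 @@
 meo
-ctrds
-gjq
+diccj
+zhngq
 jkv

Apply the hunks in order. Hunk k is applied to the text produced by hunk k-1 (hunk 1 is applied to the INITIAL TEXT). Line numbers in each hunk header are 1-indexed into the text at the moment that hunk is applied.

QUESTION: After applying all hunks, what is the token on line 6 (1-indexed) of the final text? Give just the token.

Hunk 1: at line 1 remove [jgzvo,gmxi] add [ref,upgyy,mtefs] -> 8 lines: san geoml ref upgyy mtefs ctrds gjq jkv
Hunk 2: at line 2 remove [upgyy,mtefs] add [xrflb,uxf,meo] -> 9 lines: san geoml ref xrflb uxf meo ctrds gjq jkv
Hunk 3: at line 6 remove [ctrds,gjq] add [diccj,zhngq] -> 9 lines: san geoml ref xrflb uxf meo diccj zhngq jkv
Final line 6: meo

Answer: meo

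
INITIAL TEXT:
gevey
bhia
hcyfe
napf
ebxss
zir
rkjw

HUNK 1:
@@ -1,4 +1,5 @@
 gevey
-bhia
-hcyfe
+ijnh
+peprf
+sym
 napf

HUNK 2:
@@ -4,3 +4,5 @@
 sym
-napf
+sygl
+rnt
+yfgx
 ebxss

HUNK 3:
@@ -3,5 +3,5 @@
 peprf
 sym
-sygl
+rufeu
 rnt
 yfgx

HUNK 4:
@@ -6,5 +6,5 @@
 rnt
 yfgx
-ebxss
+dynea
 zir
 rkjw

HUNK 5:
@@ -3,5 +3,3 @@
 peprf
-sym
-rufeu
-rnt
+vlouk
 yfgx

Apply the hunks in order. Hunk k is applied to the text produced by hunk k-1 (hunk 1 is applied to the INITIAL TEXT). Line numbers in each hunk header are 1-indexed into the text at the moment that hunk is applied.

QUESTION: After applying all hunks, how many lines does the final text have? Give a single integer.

Answer: 8

Derivation:
Hunk 1: at line 1 remove [bhia,hcyfe] add [ijnh,peprf,sym] -> 8 lines: gevey ijnh peprf sym napf ebxss zir rkjw
Hunk 2: at line 4 remove [napf] add [sygl,rnt,yfgx] -> 10 lines: gevey ijnh peprf sym sygl rnt yfgx ebxss zir rkjw
Hunk 3: at line 3 remove [sygl] add [rufeu] -> 10 lines: gevey ijnh peprf sym rufeu rnt yfgx ebxss zir rkjw
Hunk 4: at line 6 remove [ebxss] add [dynea] -> 10 lines: gevey ijnh peprf sym rufeu rnt yfgx dynea zir rkjw
Hunk 5: at line 3 remove [sym,rufeu,rnt] add [vlouk] -> 8 lines: gevey ijnh peprf vlouk yfgx dynea zir rkjw
Final line count: 8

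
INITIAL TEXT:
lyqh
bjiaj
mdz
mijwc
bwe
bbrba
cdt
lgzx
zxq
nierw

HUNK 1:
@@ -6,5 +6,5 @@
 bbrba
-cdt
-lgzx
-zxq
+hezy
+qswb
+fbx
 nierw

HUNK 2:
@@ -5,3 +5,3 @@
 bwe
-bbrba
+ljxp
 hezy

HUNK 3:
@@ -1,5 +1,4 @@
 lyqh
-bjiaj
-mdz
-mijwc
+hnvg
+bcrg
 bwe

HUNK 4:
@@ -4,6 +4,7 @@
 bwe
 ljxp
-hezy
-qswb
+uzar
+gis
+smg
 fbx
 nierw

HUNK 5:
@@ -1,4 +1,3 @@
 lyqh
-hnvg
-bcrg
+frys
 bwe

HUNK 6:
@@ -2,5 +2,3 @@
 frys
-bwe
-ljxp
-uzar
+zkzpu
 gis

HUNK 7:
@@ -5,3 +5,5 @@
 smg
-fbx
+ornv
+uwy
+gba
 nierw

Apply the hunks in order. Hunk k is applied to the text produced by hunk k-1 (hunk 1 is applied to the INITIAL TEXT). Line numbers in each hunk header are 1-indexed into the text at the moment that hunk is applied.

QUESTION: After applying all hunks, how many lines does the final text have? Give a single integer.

Hunk 1: at line 6 remove [cdt,lgzx,zxq] add [hezy,qswb,fbx] -> 10 lines: lyqh bjiaj mdz mijwc bwe bbrba hezy qswb fbx nierw
Hunk 2: at line 5 remove [bbrba] add [ljxp] -> 10 lines: lyqh bjiaj mdz mijwc bwe ljxp hezy qswb fbx nierw
Hunk 3: at line 1 remove [bjiaj,mdz,mijwc] add [hnvg,bcrg] -> 9 lines: lyqh hnvg bcrg bwe ljxp hezy qswb fbx nierw
Hunk 4: at line 4 remove [hezy,qswb] add [uzar,gis,smg] -> 10 lines: lyqh hnvg bcrg bwe ljxp uzar gis smg fbx nierw
Hunk 5: at line 1 remove [hnvg,bcrg] add [frys] -> 9 lines: lyqh frys bwe ljxp uzar gis smg fbx nierw
Hunk 6: at line 2 remove [bwe,ljxp,uzar] add [zkzpu] -> 7 lines: lyqh frys zkzpu gis smg fbx nierw
Hunk 7: at line 5 remove [fbx] add [ornv,uwy,gba] -> 9 lines: lyqh frys zkzpu gis smg ornv uwy gba nierw
Final line count: 9

Answer: 9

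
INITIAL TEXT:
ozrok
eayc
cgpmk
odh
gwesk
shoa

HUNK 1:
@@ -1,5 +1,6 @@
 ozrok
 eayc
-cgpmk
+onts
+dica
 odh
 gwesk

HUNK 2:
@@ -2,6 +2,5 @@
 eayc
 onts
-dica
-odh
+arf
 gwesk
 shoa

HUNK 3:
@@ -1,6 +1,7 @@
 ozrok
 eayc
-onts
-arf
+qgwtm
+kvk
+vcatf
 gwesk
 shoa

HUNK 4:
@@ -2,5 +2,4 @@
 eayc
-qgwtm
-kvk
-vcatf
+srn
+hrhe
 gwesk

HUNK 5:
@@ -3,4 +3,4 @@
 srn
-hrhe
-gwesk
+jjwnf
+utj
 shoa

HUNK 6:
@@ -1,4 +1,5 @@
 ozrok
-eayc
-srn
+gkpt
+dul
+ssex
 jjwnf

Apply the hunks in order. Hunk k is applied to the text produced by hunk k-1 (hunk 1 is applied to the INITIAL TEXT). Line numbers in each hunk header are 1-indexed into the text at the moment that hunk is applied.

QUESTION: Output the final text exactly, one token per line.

Answer: ozrok
gkpt
dul
ssex
jjwnf
utj
shoa

Derivation:
Hunk 1: at line 1 remove [cgpmk] add [onts,dica] -> 7 lines: ozrok eayc onts dica odh gwesk shoa
Hunk 2: at line 2 remove [dica,odh] add [arf] -> 6 lines: ozrok eayc onts arf gwesk shoa
Hunk 3: at line 1 remove [onts,arf] add [qgwtm,kvk,vcatf] -> 7 lines: ozrok eayc qgwtm kvk vcatf gwesk shoa
Hunk 4: at line 2 remove [qgwtm,kvk,vcatf] add [srn,hrhe] -> 6 lines: ozrok eayc srn hrhe gwesk shoa
Hunk 5: at line 3 remove [hrhe,gwesk] add [jjwnf,utj] -> 6 lines: ozrok eayc srn jjwnf utj shoa
Hunk 6: at line 1 remove [eayc,srn] add [gkpt,dul,ssex] -> 7 lines: ozrok gkpt dul ssex jjwnf utj shoa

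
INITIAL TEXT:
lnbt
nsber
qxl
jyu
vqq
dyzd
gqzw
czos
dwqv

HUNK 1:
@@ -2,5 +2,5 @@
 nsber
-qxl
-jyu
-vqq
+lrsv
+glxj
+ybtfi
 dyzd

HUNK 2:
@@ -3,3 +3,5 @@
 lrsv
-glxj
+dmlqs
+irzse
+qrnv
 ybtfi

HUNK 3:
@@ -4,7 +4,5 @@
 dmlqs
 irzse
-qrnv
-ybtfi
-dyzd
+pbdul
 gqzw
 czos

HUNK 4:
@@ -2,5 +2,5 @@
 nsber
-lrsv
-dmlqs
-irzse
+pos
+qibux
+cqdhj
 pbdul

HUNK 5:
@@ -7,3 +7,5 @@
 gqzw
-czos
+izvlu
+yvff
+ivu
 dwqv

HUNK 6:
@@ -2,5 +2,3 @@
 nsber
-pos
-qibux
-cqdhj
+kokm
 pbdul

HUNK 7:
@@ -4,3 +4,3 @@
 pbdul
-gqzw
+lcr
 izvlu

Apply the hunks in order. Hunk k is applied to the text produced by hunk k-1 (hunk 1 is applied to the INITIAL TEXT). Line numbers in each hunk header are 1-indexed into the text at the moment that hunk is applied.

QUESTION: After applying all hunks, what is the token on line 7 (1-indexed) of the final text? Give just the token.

Hunk 1: at line 2 remove [qxl,jyu,vqq] add [lrsv,glxj,ybtfi] -> 9 lines: lnbt nsber lrsv glxj ybtfi dyzd gqzw czos dwqv
Hunk 2: at line 3 remove [glxj] add [dmlqs,irzse,qrnv] -> 11 lines: lnbt nsber lrsv dmlqs irzse qrnv ybtfi dyzd gqzw czos dwqv
Hunk 3: at line 4 remove [qrnv,ybtfi,dyzd] add [pbdul] -> 9 lines: lnbt nsber lrsv dmlqs irzse pbdul gqzw czos dwqv
Hunk 4: at line 2 remove [lrsv,dmlqs,irzse] add [pos,qibux,cqdhj] -> 9 lines: lnbt nsber pos qibux cqdhj pbdul gqzw czos dwqv
Hunk 5: at line 7 remove [czos] add [izvlu,yvff,ivu] -> 11 lines: lnbt nsber pos qibux cqdhj pbdul gqzw izvlu yvff ivu dwqv
Hunk 6: at line 2 remove [pos,qibux,cqdhj] add [kokm] -> 9 lines: lnbt nsber kokm pbdul gqzw izvlu yvff ivu dwqv
Hunk 7: at line 4 remove [gqzw] add [lcr] -> 9 lines: lnbt nsber kokm pbdul lcr izvlu yvff ivu dwqv
Final line 7: yvff

Answer: yvff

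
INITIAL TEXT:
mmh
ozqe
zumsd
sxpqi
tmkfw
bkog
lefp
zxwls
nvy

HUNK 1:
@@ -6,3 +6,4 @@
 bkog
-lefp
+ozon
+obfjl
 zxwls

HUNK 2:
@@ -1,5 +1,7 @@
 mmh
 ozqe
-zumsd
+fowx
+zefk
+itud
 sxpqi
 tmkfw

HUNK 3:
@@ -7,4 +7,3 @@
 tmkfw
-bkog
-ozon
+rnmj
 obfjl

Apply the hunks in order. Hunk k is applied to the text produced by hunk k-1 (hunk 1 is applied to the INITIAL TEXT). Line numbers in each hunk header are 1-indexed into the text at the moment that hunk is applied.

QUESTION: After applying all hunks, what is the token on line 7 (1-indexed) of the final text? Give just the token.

Hunk 1: at line 6 remove [lefp] add [ozon,obfjl] -> 10 lines: mmh ozqe zumsd sxpqi tmkfw bkog ozon obfjl zxwls nvy
Hunk 2: at line 1 remove [zumsd] add [fowx,zefk,itud] -> 12 lines: mmh ozqe fowx zefk itud sxpqi tmkfw bkog ozon obfjl zxwls nvy
Hunk 3: at line 7 remove [bkog,ozon] add [rnmj] -> 11 lines: mmh ozqe fowx zefk itud sxpqi tmkfw rnmj obfjl zxwls nvy
Final line 7: tmkfw

Answer: tmkfw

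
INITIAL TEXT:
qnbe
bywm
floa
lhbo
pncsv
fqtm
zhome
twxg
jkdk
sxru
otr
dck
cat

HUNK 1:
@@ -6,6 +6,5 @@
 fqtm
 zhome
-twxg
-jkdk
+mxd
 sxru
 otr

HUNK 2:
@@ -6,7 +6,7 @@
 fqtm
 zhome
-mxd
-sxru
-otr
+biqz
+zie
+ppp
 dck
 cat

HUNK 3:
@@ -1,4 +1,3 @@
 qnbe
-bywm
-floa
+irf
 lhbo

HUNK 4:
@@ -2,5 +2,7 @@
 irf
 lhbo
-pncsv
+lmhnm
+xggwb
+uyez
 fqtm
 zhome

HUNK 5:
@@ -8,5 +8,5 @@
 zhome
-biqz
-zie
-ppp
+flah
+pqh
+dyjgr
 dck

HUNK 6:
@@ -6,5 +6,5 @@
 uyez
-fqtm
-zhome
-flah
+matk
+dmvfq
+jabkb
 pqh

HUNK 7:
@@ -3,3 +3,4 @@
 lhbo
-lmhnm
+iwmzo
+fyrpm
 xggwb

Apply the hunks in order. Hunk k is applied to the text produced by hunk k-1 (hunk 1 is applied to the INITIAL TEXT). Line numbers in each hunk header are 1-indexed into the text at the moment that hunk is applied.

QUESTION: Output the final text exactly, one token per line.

Hunk 1: at line 6 remove [twxg,jkdk] add [mxd] -> 12 lines: qnbe bywm floa lhbo pncsv fqtm zhome mxd sxru otr dck cat
Hunk 2: at line 6 remove [mxd,sxru,otr] add [biqz,zie,ppp] -> 12 lines: qnbe bywm floa lhbo pncsv fqtm zhome biqz zie ppp dck cat
Hunk 3: at line 1 remove [bywm,floa] add [irf] -> 11 lines: qnbe irf lhbo pncsv fqtm zhome biqz zie ppp dck cat
Hunk 4: at line 2 remove [pncsv] add [lmhnm,xggwb,uyez] -> 13 lines: qnbe irf lhbo lmhnm xggwb uyez fqtm zhome biqz zie ppp dck cat
Hunk 5: at line 8 remove [biqz,zie,ppp] add [flah,pqh,dyjgr] -> 13 lines: qnbe irf lhbo lmhnm xggwb uyez fqtm zhome flah pqh dyjgr dck cat
Hunk 6: at line 6 remove [fqtm,zhome,flah] add [matk,dmvfq,jabkb] -> 13 lines: qnbe irf lhbo lmhnm xggwb uyez matk dmvfq jabkb pqh dyjgr dck cat
Hunk 7: at line 3 remove [lmhnm] add [iwmzo,fyrpm] -> 14 lines: qnbe irf lhbo iwmzo fyrpm xggwb uyez matk dmvfq jabkb pqh dyjgr dck cat

Answer: qnbe
irf
lhbo
iwmzo
fyrpm
xggwb
uyez
matk
dmvfq
jabkb
pqh
dyjgr
dck
cat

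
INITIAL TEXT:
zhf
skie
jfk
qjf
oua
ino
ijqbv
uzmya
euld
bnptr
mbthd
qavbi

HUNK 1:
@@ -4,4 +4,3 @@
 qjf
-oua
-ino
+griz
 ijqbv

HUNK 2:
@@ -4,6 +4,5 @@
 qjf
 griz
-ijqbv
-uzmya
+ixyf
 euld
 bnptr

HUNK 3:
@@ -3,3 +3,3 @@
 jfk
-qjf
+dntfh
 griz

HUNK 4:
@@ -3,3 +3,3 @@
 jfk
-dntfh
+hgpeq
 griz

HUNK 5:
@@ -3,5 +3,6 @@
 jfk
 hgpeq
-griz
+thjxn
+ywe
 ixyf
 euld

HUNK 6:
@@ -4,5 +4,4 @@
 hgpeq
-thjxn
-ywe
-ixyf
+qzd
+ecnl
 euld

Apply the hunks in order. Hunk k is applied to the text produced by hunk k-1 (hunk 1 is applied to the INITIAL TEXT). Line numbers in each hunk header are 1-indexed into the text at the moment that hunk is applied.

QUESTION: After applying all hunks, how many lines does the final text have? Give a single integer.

Answer: 10

Derivation:
Hunk 1: at line 4 remove [oua,ino] add [griz] -> 11 lines: zhf skie jfk qjf griz ijqbv uzmya euld bnptr mbthd qavbi
Hunk 2: at line 4 remove [ijqbv,uzmya] add [ixyf] -> 10 lines: zhf skie jfk qjf griz ixyf euld bnptr mbthd qavbi
Hunk 3: at line 3 remove [qjf] add [dntfh] -> 10 lines: zhf skie jfk dntfh griz ixyf euld bnptr mbthd qavbi
Hunk 4: at line 3 remove [dntfh] add [hgpeq] -> 10 lines: zhf skie jfk hgpeq griz ixyf euld bnptr mbthd qavbi
Hunk 5: at line 3 remove [griz] add [thjxn,ywe] -> 11 lines: zhf skie jfk hgpeq thjxn ywe ixyf euld bnptr mbthd qavbi
Hunk 6: at line 4 remove [thjxn,ywe,ixyf] add [qzd,ecnl] -> 10 lines: zhf skie jfk hgpeq qzd ecnl euld bnptr mbthd qavbi
Final line count: 10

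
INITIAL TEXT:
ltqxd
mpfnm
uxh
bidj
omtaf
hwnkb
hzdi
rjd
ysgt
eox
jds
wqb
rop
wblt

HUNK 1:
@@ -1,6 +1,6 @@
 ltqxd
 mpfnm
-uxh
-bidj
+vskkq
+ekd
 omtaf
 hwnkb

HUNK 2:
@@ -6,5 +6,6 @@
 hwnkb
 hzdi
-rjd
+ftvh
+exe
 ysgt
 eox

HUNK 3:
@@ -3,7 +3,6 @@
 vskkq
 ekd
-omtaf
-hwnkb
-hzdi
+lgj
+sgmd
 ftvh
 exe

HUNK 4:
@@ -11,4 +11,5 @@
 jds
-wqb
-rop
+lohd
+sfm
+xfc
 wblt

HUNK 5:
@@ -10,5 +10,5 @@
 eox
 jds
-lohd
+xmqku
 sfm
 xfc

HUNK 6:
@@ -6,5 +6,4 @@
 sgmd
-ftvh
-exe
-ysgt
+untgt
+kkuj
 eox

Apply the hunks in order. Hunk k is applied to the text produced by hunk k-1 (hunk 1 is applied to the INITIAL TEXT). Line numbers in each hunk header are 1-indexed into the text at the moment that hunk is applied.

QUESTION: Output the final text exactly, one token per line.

Answer: ltqxd
mpfnm
vskkq
ekd
lgj
sgmd
untgt
kkuj
eox
jds
xmqku
sfm
xfc
wblt

Derivation:
Hunk 1: at line 1 remove [uxh,bidj] add [vskkq,ekd] -> 14 lines: ltqxd mpfnm vskkq ekd omtaf hwnkb hzdi rjd ysgt eox jds wqb rop wblt
Hunk 2: at line 6 remove [rjd] add [ftvh,exe] -> 15 lines: ltqxd mpfnm vskkq ekd omtaf hwnkb hzdi ftvh exe ysgt eox jds wqb rop wblt
Hunk 3: at line 3 remove [omtaf,hwnkb,hzdi] add [lgj,sgmd] -> 14 lines: ltqxd mpfnm vskkq ekd lgj sgmd ftvh exe ysgt eox jds wqb rop wblt
Hunk 4: at line 11 remove [wqb,rop] add [lohd,sfm,xfc] -> 15 lines: ltqxd mpfnm vskkq ekd lgj sgmd ftvh exe ysgt eox jds lohd sfm xfc wblt
Hunk 5: at line 10 remove [lohd] add [xmqku] -> 15 lines: ltqxd mpfnm vskkq ekd lgj sgmd ftvh exe ysgt eox jds xmqku sfm xfc wblt
Hunk 6: at line 6 remove [ftvh,exe,ysgt] add [untgt,kkuj] -> 14 lines: ltqxd mpfnm vskkq ekd lgj sgmd untgt kkuj eox jds xmqku sfm xfc wblt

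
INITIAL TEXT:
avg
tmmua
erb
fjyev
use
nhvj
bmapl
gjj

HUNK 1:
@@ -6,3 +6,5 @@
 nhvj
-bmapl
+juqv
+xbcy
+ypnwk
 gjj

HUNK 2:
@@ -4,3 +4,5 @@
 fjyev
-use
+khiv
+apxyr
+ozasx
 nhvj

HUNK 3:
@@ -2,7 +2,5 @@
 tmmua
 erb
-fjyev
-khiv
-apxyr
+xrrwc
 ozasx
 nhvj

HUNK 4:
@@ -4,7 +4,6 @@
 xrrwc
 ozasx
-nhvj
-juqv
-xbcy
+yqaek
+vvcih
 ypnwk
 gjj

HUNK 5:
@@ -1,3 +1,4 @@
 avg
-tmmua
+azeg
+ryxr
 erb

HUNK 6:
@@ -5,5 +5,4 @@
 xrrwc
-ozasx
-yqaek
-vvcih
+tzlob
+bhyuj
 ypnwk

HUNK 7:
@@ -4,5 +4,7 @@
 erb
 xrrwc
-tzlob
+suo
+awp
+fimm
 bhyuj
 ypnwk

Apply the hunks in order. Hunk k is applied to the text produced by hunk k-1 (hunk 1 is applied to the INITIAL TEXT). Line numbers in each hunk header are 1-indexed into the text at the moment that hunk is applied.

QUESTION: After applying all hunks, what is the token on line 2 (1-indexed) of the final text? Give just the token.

Hunk 1: at line 6 remove [bmapl] add [juqv,xbcy,ypnwk] -> 10 lines: avg tmmua erb fjyev use nhvj juqv xbcy ypnwk gjj
Hunk 2: at line 4 remove [use] add [khiv,apxyr,ozasx] -> 12 lines: avg tmmua erb fjyev khiv apxyr ozasx nhvj juqv xbcy ypnwk gjj
Hunk 3: at line 2 remove [fjyev,khiv,apxyr] add [xrrwc] -> 10 lines: avg tmmua erb xrrwc ozasx nhvj juqv xbcy ypnwk gjj
Hunk 4: at line 4 remove [nhvj,juqv,xbcy] add [yqaek,vvcih] -> 9 lines: avg tmmua erb xrrwc ozasx yqaek vvcih ypnwk gjj
Hunk 5: at line 1 remove [tmmua] add [azeg,ryxr] -> 10 lines: avg azeg ryxr erb xrrwc ozasx yqaek vvcih ypnwk gjj
Hunk 6: at line 5 remove [ozasx,yqaek,vvcih] add [tzlob,bhyuj] -> 9 lines: avg azeg ryxr erb xrrwc tzlob bhyuj ypnwk gjj
Hunk 7: at line 4 remove [tzlob] add [suo,awp,fimm] -> 11 lines: avg azeg ryxr erb xrrwc suo awp fimm bhyuj ypnwk gjj
Final line 2: azeg

Answer: azeg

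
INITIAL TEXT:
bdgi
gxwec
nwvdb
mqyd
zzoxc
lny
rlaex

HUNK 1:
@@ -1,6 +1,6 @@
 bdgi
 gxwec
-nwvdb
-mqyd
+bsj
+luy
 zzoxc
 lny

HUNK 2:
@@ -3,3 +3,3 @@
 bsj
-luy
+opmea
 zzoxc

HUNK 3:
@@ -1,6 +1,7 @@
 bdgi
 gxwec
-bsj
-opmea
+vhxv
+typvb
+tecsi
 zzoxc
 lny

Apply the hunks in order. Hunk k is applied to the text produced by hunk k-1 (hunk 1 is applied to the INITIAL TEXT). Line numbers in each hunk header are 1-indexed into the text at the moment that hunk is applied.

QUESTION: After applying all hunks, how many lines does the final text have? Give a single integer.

Answer: 8

Derivation:
Hunk 1: at line 1 remove [nwvdb,mqyd] add [bsj,luy] -> 7 lines: bdgi gxwec bsj luy zzoxc lny rlaex
Hunk 2: at line 3 remove [luy] add [opmea] -> 7 lines: bdgi gxwec bsj opmea zzoxc lny rlaex
Hunk 3: at line 1 remove [bsj,opmea] add [vhxv,typvb,tecsi] -> 8 lines: bdgi gxwec vhxv typvb tecsi zzoxc lny rlaex
Final line count: 8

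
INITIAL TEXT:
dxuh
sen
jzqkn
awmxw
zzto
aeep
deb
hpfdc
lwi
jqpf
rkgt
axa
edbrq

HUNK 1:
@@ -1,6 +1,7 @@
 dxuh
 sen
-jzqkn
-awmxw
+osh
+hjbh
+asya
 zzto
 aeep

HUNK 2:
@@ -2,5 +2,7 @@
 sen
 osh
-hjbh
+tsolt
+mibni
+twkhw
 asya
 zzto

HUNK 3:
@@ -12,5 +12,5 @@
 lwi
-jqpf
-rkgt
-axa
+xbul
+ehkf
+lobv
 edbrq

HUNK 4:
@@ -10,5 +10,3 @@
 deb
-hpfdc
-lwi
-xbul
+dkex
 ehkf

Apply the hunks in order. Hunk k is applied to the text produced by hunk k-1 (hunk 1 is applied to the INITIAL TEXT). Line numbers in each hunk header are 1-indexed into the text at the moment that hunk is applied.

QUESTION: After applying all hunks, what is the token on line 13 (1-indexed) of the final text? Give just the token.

Answer: lobv

Derivation:
Hunk 1: at line 1 remove [jzqkn,awmxw] add [osh,hjbh,asya] -> 14 lines: dxuh sen osh hjbh asya zzto aeep deb hpfdc lwi jqpf rkgt axa edbrq
Hunk 2: at line 2 remove [hjbh] add [tsolt,mibni,twkhw] -> 16 lines: dxuh sen osh tsolt mibni twkhw asya zzto aeep deb hpfdc lwi jqpf rkgt axa edbrq
Hunk 3: at line 12 remove [jqpf,rkgt,axa] add [xbul,ehkf,lobv] -> 16 lines: dxuh sen osh tsolt mibni twkhw asya zzto aeep deb hpfdc lwi xbul ehkf lobv edbrq
Hunk 4: at line 10 remove [hpfdc,lwi,xbul] add [dkex] -> 14 lines: dxuh sen osh tsolt mibni twkhw asya zzto aeep deb dkex ehkf lobv edbrq
Final line 13: lobv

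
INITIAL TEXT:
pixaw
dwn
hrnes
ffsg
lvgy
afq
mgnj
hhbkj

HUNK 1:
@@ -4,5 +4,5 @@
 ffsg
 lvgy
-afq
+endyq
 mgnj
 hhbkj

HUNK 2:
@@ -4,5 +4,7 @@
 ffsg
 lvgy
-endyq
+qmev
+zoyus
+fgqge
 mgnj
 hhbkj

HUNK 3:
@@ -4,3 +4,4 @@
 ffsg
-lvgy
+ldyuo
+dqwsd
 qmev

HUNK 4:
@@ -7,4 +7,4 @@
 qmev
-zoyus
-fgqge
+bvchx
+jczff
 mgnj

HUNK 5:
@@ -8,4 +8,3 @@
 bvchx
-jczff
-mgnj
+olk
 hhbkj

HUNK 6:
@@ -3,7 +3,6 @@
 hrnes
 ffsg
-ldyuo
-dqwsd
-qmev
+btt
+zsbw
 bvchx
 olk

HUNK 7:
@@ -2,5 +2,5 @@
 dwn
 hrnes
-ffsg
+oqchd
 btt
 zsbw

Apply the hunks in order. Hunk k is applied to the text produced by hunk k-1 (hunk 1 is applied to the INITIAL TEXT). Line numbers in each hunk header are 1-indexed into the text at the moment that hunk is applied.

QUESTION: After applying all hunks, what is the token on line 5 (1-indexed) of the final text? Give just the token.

Hunk 1: at line 4 remove [afq] add [endyq] -> 8 lines: pixaw dwn hrnes ffsg lvgy endyq mgnj hhbkj
Hunk 2: at line 4 remove [endyq] add [qmev,zoyus,fgqge] -> 10 lines: pixaw dwn hrnes ffsg lvgy qmev zoyus fgqge mgnj hhbkj
Hunk 3: at line 4 remove [lvgy] add [ldyuo,dqwsd] -> 11 lines: pixaw dwn hrnes ffsg ldyuo dqwsd qmev zoyus fgqge mgnj hhbkj
Hunk 4: at line 7 remove [zoyus,fgqge] add [bvchx,jczff] -> 11 lines: pixaw dwn hrnes ffsg ldyuo dqwsd qmev bvchx jczff mgnj hhbkj
Hunk 5: at line 8 remove [jczff,mgnj] add [olk] -> 10 lines: pixaw dwn hrnes ffsg ldyuo dqwsd qmev bvchx olk hhbkj
Hunk 6: at line 3 remove [ldyuo,dqwsd,qmev] add [btt,zsbw] -> 9 lines: pixaw dwn hrnes ffsg btt zsbw bvchx olk hhbkj
Hunk 7: at line 2 remove [ffsg] add [oqchd] -> 9 lines: pixaw dwn hrnes oqchd btt zsbw bvchx olk hhbkj
Final line 5: btt

Answer: btt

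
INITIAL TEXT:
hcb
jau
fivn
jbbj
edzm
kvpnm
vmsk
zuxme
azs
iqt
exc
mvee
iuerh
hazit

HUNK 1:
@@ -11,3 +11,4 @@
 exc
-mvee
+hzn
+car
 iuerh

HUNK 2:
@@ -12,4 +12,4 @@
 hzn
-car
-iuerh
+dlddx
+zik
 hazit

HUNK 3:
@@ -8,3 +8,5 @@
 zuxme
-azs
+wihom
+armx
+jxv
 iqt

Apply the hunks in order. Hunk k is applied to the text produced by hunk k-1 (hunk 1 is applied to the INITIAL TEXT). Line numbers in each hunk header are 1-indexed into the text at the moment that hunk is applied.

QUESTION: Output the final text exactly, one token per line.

Hunk 1: at line 11 remove [mvee] add [hzn,car] -> 15 lines: hcb jau fivn jbbj edzm kvpnm vmsk zuxme azs iqt exc hzn car iuerh hazit
Hunk 2: at line 12 remove [car,iuerh] add [dlddx,zik] -> 15 lines: hcb jau fivn jbbj edzm kvpnm vmsk zuxme azs iqt exc hzn dlddx zik hazit
Hunk 3: at line 8 remove [azs] add [wihom,armx,jxv] -> 17 lines: hcb jau fivn jbbj edzm kvpnm vmsk zuxme wihom armx jxv iqt exc hzn dlddx zik hazit

Answer: hcb
jau
fivn
jbbj
edzm
kvpnm
vmsk
zuxme
wihom
armx
jxv
iqt
exc
hzn
dlddx
zik
hazit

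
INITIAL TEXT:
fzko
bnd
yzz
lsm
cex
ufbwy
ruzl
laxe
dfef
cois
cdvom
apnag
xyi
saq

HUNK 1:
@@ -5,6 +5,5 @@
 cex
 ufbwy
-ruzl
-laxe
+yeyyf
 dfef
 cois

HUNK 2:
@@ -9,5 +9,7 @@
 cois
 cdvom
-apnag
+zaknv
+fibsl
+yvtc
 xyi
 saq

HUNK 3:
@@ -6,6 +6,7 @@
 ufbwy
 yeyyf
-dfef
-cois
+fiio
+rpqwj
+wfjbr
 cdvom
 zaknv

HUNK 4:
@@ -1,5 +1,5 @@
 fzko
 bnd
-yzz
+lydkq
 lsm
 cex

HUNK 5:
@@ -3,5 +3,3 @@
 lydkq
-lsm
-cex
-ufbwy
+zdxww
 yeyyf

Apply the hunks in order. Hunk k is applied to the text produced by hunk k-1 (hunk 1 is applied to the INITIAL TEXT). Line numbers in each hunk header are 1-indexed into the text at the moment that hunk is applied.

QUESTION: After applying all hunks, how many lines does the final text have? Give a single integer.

Answer: 14

Derivation:
Hunk 1: at line 5 remove [ruzl,laxe] add [yeyyf] -> 13 lines: fzko bnd yzz lsm cex ufbwy yeyyf dfef cois cdvom apnag xyi saq
Hunk 2: at line 9 remove [apnag] add [zaknv,fibsl,yvtc] -> 15 lines: fzko bnd yzz lsm cex ufbwy yeyyf dfef cois cdvom zaknv fibsl yvtc xyi saq
Hunk 3: at line 6 remove [dfef,cois] add [fiio,rpqwj,wfjbr] -> 16 lines: fzko bnd yzz lsm cex ufbwy yeyyf fiio rpqwj wfjbr cdvom zaknv fibsl yvtc xyi saq
Hunk 4: at line 1 remove [yzz] add [lydkq] -> 16 lines: fzko bnd lydkq lsm cex ufbwy yeyyf fiio rpqwj wfjbr cdvom zaknv fibsl yvtc xyi saq
Hunk 5: at line 3 remove [lsm,cex,ufbwy] add [zdxww] -> 14 lines: fzko bnd lydkq zdxww yeyyf fiio rpqwj wfjbr cdvom zaknv fibsl yvtc xyi saq
Final line count: 14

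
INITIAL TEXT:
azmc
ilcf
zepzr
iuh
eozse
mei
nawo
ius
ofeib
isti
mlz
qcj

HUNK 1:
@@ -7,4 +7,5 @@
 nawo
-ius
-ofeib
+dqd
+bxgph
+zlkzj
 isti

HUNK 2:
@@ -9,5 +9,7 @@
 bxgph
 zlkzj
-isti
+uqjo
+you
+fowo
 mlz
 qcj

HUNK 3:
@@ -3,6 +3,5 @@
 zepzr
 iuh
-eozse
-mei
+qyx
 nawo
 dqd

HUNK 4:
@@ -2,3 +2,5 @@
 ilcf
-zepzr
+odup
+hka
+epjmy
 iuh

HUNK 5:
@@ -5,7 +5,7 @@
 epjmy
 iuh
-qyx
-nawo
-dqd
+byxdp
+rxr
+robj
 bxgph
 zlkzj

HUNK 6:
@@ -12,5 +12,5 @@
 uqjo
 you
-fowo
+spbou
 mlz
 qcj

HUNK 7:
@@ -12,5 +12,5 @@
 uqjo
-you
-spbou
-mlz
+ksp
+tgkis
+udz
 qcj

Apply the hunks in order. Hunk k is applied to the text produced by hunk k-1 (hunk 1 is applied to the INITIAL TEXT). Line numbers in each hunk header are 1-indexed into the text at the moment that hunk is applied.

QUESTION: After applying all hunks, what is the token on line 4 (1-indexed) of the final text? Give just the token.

Answer: hka

Derivation:
Hunk 1: at line 7 remove [ius,ofeib] add [dqd,bxgph,zlkzj] -> 13 lines: azmc ilcf zepzr iuh eozse mei nawo dqd bxgph zlkzj isti mlz qcj
Hunk 2: at line 9 remove [isti] add [uqjo,you,fowo] -> 15 lines: azmc ilcf zepzr iuh eozse mei nawo dqd bxgph zlkzj uqjo you fowo mlz qcj
Hunk 3: at line 3 remove [eozse,mei] add [qyx] -> 14 lines: azmc ilcf zepzr iuh qyx nawo dqd bxgph zlkzj uqjo you fowo mlz qcj
Hunk 4: at line 2 remove [zepzr] add [odup,hka,epjmy] -> 16 lines: azmc ilcf odup hka epjmy iuh qyx nawo dqd bxgph zlkzj uqjo you fowo mlz qcj
Hunk 5: at line 5 remove [qyx,nawo,dqd] add [byxdp,rxr,robj] -> 16 lines: azmc ilcf odup hka epjmy iuh byxdp rxr robj bxgph zlkzj uqjo you fowo mlz qcj
Hunk 6: at line 12 remove [fowo] add [spbou] -> 16 lines: azmc ilcf odup hka epjmy iuh byxdp rxr robj bxgph zlkzj uqjo you spbou mlz qcj
Hunk 7: at line 12 remove [you,spbou,mlz] add [ksp,tgkis,udz] -> 16 lines: azmc ilcf odup hka epjmy iuh byxdp rxr robj bxgph zlkzj uqjo ksp tgkis udz qcj
Final line 4: hka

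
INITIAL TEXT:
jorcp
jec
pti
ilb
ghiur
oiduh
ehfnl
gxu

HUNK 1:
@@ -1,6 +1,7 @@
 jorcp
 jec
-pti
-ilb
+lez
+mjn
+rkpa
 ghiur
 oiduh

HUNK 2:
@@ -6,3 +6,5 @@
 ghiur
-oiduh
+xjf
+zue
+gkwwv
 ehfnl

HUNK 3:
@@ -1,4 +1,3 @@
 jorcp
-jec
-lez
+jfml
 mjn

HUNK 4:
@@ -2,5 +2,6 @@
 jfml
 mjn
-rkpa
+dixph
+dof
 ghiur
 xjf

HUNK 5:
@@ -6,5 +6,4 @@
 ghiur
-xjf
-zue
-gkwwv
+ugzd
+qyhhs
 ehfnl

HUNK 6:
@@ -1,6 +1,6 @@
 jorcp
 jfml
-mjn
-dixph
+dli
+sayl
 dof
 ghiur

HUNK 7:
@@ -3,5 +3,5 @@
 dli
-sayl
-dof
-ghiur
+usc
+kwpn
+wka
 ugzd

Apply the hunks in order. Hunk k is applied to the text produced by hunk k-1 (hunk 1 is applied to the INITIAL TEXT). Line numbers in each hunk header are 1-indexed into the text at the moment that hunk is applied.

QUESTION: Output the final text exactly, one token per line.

Hunk 1: at line 1 remove [pti,ilb] add [lez,mjn,rkpa] -> 9 lines: jorcp jec lez mjn rkpa ghiur oiduh ehfnl gxu
Hunk 2: at line 6 remove [oiduh] add [xjf,zue,gkwwv] -> 11 lines: jorcp jec lez mjn rkpa ghiur xjf zue gkwwv ehfnl gxu
Hunk 3: at line 1 remove [jec,lez] add [jfml] -> 10 lines: jorcp jfml mjn rkpa ghiur xjf zue gkwwv ehfnl gxu
Hunk 4: at line 2 remove [rkpa] add [dixph,dof] -> 11 lines: jorcp jfml mjn dixph dof ghiur xjf zue gkwwv ehfnl gxu
Hunk 5: at line 6 remove [xjf,zue,gkwwv] add [ugzd,qyhhs] -> 10 lines: jorcp jfml mjn dixph dof ghiur ugzd qyhhs ehfnl gxu
Hunk 6: at line 1 remove [mjn,dixph] add [dli,sayl] -> 10 lines: jorcp jfml dli sayl dof ghiur ugzd qyhhs ehfnl gxu
Hunk 7: at line 3 remove [sayl,dof,ghiur] add [usc,kwpn,wka] -> 10 lines: jorcp jfml dli usc kwpn wka ugzd qyhhs ehfnl gxu

Answer: jorcp
jfml
dli
usc
kwpn
wka
ugzd
qyhhs
ehfnl
gxu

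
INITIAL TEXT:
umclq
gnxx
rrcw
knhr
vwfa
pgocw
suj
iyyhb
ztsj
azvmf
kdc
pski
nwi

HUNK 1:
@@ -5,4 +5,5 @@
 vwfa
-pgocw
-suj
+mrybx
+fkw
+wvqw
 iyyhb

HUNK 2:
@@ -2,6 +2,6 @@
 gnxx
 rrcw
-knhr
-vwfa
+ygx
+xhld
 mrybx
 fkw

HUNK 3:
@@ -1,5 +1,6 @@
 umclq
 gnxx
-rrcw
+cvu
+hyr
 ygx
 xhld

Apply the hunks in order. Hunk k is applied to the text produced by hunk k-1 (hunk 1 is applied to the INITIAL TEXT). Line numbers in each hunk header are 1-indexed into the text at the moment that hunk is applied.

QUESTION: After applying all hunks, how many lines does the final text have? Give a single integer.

Answer: 15

Derivation:
Hunk 1: at line 5 remove [pgocw,suj] add [mrybx,fkw,wvqw] -> 14 lines: umclq gnxx rrcw knhr vwfa mrybx fkw wvqw iyyhb ztsj azvmf kdc pski nwi
Hunk 2: at line 2 remove [knhr,vwfa] add [ygx,xhld] -> 14 lines: umclq gnxx rrcw ygx xhld mrybx fkw wvqw iyyhb ztsj azvmf kdc pski nwi
Hunk 3: at line 1 remove [rrcw] add [cvu,hyr] -> 15 lines: umclq gnxx cvu hyr ygx xhld mrybx fkw wvqw iyyhb ztsj azvmf kdc pski nwi
Final line count: 15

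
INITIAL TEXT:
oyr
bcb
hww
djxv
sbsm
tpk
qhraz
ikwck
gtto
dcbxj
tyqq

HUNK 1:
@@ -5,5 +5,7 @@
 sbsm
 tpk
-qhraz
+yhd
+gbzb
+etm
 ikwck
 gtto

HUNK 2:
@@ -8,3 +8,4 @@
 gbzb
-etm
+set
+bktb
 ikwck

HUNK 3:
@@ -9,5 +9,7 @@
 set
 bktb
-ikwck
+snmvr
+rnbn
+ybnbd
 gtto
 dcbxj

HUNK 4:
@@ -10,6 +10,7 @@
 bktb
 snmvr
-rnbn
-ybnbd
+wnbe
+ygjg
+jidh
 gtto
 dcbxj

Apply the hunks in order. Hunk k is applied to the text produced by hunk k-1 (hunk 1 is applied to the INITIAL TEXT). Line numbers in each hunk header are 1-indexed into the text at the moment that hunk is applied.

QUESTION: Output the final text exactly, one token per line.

Answer: oyr
bcb
hww
djxv
sbsm
tpk
yhd
gbzb
set
bktb
snmvr
wnbe
ygjg
jidh
gtto
dcbxj
tyqq

Derivation:
Hunk 1: at line 5 remove [qhraz] add [yhd,gbzb,etm] -> 13 lines: oyr bcb hww djxv sbsm tpk yhd gbzb etm ikwck gtto dcbxj tyqq
Hunk 2: at line 8 remove [etm] add [set,bktb] -> 14 lines: oyr bcb hww djxv sbsm tpk yhd gbzb set bktb ikwck gtto dcbxj tyqq
Hunk 3: at line 9 remove [ikwck] add [snmvr,rnbn,ybnbd] -> 16 lines: oyr bcb hww djxv sbsm tpk yhd gbzb set bktb snmvr rnbn ybnbd gtto dcbxj tyqq
Hunk 4: at line 10 remove [rnbn,ybnbd] add [wnbe,ygjg,jidh] -> 17 lines: oyr bcb hww djxv sbsm tpk yhd gbzb set bktb snmvr wnbe ygjg jidh gtto dcbxj tyqq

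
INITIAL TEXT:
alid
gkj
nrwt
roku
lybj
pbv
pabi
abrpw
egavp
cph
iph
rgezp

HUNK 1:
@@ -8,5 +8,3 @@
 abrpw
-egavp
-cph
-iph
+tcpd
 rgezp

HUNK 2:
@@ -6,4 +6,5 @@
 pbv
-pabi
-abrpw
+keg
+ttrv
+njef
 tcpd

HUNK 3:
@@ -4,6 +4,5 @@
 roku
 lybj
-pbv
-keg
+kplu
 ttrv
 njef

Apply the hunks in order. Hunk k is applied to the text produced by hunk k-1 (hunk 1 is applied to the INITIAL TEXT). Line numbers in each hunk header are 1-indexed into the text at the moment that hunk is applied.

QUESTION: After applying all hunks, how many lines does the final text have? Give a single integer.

Answer: 10

Derivation:
Hunk 1: at line 8 remove [egavp,cph,iph] add [tcpd] -> 10 lines: alid gkj nrwt roku lybj pbv pabi abrpw tcpd rgezp
Hunk 2: at line 6 remove [pabi,abrpw] add [keg,ttrv,njef] -> 11 lines: alid gkj nrwt roku lybj pbv keg ttrv njef tcpd rgezp
Hunk 3: at line 4 remove [pbv,keg] add [kplu] -> 10 lines: alid gkj nrwt roku lybj kplu ttrv njef tcpd rgezp
Final line count: 10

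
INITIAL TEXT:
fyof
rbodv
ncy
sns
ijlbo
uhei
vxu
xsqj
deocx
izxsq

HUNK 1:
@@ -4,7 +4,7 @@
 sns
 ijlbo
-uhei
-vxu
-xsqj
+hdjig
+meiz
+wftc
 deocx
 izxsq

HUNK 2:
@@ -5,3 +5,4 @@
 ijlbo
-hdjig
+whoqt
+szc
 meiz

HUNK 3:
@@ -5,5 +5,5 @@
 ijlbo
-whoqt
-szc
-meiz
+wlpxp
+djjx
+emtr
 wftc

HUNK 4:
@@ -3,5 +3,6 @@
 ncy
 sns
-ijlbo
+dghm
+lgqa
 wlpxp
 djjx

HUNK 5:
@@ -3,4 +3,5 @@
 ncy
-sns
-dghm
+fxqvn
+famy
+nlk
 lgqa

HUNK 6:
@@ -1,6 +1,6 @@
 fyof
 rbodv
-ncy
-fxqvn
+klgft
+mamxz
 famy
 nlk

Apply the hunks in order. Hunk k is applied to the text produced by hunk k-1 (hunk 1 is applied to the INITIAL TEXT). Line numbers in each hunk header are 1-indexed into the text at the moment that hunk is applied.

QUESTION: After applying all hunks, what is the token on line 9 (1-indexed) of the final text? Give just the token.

Answer: djjx

Derivation:
Hunk 1: at line 4 remove [uhei,vxu,xsqj] add [hdjig,meiz,wftc] -> 10 lines: fyof rbodv ncy sns ijlbo hdjig meiz wftc deocx izxsq
Hunk 2: at line 5 remove [hdjig] add [whoqt,szc] -> 11 lines: fyof rbodv ncy sns ijlbo whoqt szc meiz wftc deocx izxsq
Hunk 3: at line 5 remove [whoqt,szc,meiz] add [wlpxp,djjx,emtr] -> 11 lines: fyof rbodv ncy sns ijlbo wlpxp djjx emtr wftc deocx izxsq
Hunk 4: at line 3 remove [ijlbo] add [dghm,lgqa] -> 12 lines: fyof rbodv ncy sns dghm lgqa wlpxp djjx emtr wftc deocx izxsq
Hunk 5: at line 3 remove [sns,dghm] add [fxqvn,famy,nlk] -> 13 lines: fyof rbodv ncy fxqvn famy nlk lgqa wlpxp djjx emtr wftc deocx izxsq
Hunk 6: at line 1 remove [ncy,fxqvn] add [klgft,mamxz] -> 13 lines: fyof rbodv klgft mamxz famy nlk lgqa wlpxp djjx emtr wftc deocx izxsq
Final line 9: djjx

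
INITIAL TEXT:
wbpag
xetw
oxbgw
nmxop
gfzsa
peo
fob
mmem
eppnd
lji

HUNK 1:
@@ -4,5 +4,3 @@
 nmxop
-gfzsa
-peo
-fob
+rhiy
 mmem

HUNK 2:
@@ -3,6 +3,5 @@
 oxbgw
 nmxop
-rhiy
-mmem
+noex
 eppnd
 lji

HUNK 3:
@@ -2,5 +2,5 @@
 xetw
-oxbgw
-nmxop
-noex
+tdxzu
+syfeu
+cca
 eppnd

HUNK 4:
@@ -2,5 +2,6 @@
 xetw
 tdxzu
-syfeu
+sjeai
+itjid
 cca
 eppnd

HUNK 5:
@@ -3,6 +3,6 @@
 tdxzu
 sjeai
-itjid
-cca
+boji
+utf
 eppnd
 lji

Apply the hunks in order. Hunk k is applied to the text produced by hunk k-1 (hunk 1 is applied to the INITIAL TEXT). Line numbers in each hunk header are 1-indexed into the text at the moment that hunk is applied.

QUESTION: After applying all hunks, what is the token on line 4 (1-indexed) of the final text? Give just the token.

Answer: sjeai

Derivation:
Hunk 1: at line 4 remove [gfzsa,peo,fob] add [rhiy] -> 8 lines: wbpag xetw oxbgw nmxop rhiy mmem eppnd lji
Hunk 2: at line 3 remove [rhiy,mmem] add [noex] -> 7 lines: wbpag xetw oxbgw nmxop noex eppnd lji
Hunk 3: at line 2 remove [oxbgw,nmxop,noex] add [tdxzu,syfeu,cca] -> 7 lines: wbpag xetw tdxzu syfeu cca eppnd lji
Hunk 4: at line 2 remove [syfeu] add [sjeai,itjid] -> 8 lines: wbpag xetw tdxzu sjeai itjid cca eppnd lji
Hunk 5: at line 3 remove [itjid,cca] add [boji,utf] -> 8 lines: wbpag xetw tdxzu sjeai boji utf eppnd lji
Final line 4: sjeai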